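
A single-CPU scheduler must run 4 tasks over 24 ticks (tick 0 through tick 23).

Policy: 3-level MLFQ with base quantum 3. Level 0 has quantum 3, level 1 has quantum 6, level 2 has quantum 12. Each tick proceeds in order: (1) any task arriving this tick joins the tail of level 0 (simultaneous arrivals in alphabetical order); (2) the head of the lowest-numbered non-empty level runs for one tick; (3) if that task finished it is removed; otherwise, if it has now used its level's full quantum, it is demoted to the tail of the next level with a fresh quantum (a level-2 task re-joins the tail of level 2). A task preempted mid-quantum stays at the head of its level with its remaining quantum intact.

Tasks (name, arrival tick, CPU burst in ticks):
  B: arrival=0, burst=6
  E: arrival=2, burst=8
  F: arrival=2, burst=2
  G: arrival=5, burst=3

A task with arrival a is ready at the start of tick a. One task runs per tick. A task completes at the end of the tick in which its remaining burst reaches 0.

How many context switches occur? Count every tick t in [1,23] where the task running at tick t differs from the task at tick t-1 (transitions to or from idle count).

context switches = 6

t=0: L0/L1/L2 = B/-/- → run B
t=1: L0/L1/L2 = B/-/- → run B
t=2: L0/L1/L2 = BEF/-/- → run B
t=3: L0/L1/L2 = EF/B/- → run E
t=4: L0/L1/L2 = EF/B/- → run E
t=5: L0/L1/L2 = EFG/B/- → run E
t=6: L0/L1/L2 = FG/BE/- → run F
t=7: L0/L1/L2 = FG/BE/- → run F
t=8: L0/L1/L2 = G/BE/- → run G
t=9: L0/L1/L2 = G/BE/- → run G
t=10: L0/L1/L2 = G/BE/- → run G
t=11: L0/L1/L2 = -/BE/- → run B
t=12: L0/L1/L2 = -/BE/- → run B
t=13: L0/L1/L2 = -/BE/- → run B
t=14: L0/L1/L2 = -/E/- → run E
t=15: L0/L1/L2 = -/E/- → run E
t=16: L0/L1/L2 = -/E/- → run E
t=17: L0/L1/L2 = -/E/- → run E
t=18: L0/L1/L2 = -/E/- → run E
t=19: (idle)
t=20: (idle)
t=21: (idle)
t=22: (idle)
t=23: (idle)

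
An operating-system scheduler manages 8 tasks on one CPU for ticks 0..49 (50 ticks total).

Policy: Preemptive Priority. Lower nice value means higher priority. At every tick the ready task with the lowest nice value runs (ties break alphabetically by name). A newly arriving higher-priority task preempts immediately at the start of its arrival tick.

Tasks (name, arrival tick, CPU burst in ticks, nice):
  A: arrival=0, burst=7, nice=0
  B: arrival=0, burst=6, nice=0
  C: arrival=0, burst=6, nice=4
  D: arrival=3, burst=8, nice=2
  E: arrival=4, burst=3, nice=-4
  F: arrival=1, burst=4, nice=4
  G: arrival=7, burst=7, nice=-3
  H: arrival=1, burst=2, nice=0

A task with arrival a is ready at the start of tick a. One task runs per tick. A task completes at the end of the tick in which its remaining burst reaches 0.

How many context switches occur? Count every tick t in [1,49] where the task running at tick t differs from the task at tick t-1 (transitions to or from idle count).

context switches = 9

t=0: ready={A,B,C} → run A
t=1: ready={A,B,C,F,H} → run A
t=2: ready={A,B,C,F,H} → run A
t=3: ready={A,B,C,D,F,H} → run A
t=4: ready={A,B,C,D,E,F,H} → run E
t=5: ready={A,B,C,D,E,F,H} → run E
t=6: ready={A,B,C,D,E,F,H} → run E
t=7: ready={A,B,C,D,F,G,H} → run G
t=8: ready={A,B,C,D,F,G,H} → run G
t=9: ready={A,B,C,D,F,G,H} → run G
t=10: ready={A,B,C,D,F,G,H} → run G
t=11: ready={A,B,C,D,F,G,H} → run G
t=12: ready={A,B,C,D,F,G,H} → run G
t=13: ready={A,B,C,D,F,G,H} → run G
t=14: ready={A,B,C,D,F,H} → run A
t=15: ready={A,B,C,D,F,H} → run A
t=16: ready={A,B,C,D,F,H} → run A
t=17: ready={B,C,D,F,H} → run B
t=18: ready={B,C,D,F,H} → run B
t=19: ready={B,C,D,F,H} → run B
t=20: ready={B,C,D,F,H} → run B
t=21: ready={B,C,D,F,H} → run B
t=22: ready={B,C,D,F,H} → run B
t=23: ready={C,D,F,H} → run H
t=24: ready={C,D,F,H} → run H
t=25: ready={C,D,F} → run D
t=26: ready={C,D,F} → run D
t=27: ready={C,D,F} → run D
t=28: ready={C,D,F} → run D
t=29: ready={C,D,F} → run D
t=30: ready={C,D,F} → run D
t=31: ready={C,D,F} → run D
t=32: ready={C,D,F} → run D
t=33: ready={C,F} → run C
t=34: ready={C,F} → run C
t=35: ready={C,F} → run C
t=36: ready={C,F} → run C
t=37: ready={C,F} → run C
t=38: ready={C,F} → run C
t=39: ready={F} → run F
t=40: ready={F} → run F
t=41: ready={F} → run F
t=42: ready={F} → run F
t=43: (idle)
t=44: (idle)
t=45: (idle)
t=46: (idle)
t=47: (idle)
t=48: (idle)
t=49: (idle)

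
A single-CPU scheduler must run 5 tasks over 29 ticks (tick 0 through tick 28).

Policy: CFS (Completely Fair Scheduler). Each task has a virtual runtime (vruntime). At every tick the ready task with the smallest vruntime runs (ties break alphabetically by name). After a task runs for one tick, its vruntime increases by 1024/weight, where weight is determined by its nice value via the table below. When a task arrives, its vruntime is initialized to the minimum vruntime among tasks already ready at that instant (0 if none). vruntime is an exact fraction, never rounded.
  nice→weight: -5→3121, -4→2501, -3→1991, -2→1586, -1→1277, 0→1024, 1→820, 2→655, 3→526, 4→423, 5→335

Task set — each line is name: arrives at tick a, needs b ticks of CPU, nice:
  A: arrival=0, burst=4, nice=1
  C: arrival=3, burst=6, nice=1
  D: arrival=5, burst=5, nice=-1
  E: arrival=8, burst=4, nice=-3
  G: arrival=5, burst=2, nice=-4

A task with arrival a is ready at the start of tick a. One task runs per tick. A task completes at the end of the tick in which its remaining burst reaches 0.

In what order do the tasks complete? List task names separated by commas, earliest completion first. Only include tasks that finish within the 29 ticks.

completion order = A, G, E, D, C

t=0: vr[A=0] → run A
t=1: vr[A=256/205] → run A
t=2: vr[A=512/205] → run A
t=3: vr[A=768/205 C=768/205] → run A
t=4: vr[C=768/205] → run C
t=5: vr[C=1024/205 D=1024/205 G=1024/205] → run C
t=6: vr[C=256/41 D=1024/205 G=1024/205] → run D
t=7: vr[C=256/41 D=1517568/261785 G=1024/205] → run G
t=8: vr[C=256/41 D=1517568/261785 E=67584/12505 G=67584/12505] → run E
t=9: vr[C=256/41 D=1517568/261785 E=147364864/24897455 G=67584/12505] → run G
t=10: vr[C=256/41 D=1517568/261785 E=147364864/24897455] → run D
t=11: vr[C=256/41 D=1727488/261785 E=147364864/24897455] → run E
t=12: vr[C=256/41 D=1727488/261785 E=160169984/24897455] → run C
t=13: vr[C=1536/205 D=1727488/261785 E=160169984/24897455] → run E
t=14: vr[C=1536/205 D=1727488/261785 E=172975104/24897455] → run D
t=15: vr[C=1536/205 D=1937408/261785 E=172975104/24897455] → run E
t=16: vr[C=1536/205 D=1937408/261785] → run D
t=17: vr[C=1536/205 D=2147328/261785] → run C
t=18: vr[C=1792/205 D=2147328/261785] → run D
t=19: vr[C=1792/205] → run C
t=20: vr[C=2048/205] → run C
t=21: (idle)
t=22: (idle)
t=23: (idle)
t=24: (idle)
t=25: (idle)
t=26: (idle)
t=27: (idle)
t=28: (idle)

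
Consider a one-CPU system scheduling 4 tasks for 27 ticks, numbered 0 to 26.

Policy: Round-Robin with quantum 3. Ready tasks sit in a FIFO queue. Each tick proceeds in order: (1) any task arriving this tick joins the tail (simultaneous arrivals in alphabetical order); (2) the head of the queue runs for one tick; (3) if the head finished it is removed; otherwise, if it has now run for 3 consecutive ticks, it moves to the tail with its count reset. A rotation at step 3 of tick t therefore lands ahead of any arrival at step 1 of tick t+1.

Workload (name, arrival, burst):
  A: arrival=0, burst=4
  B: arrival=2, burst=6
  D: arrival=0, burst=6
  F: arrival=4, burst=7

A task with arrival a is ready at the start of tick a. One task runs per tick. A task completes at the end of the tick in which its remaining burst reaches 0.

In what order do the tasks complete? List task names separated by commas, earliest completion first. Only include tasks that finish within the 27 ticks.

t=0: queue=[A,D] q_used=0 → run A
t=1: queue=[A,D] q_used=1 → run A
t=2: queue=[A,D,B] q_used=2 → run A
t=3: queue=[D,B,A] q_used=0 → run D
t=4: queue=[D,B,A,F] q_used=1 → run D
t=5: queue=[D,B,A,F] q_used=2 → run D
t=6: queue=[B,A,F,D] q_used=0 → run B
t=7: queue=[B,A,F,D] q_used=1 → run B
t=8: queue=[B,A,F,D] q_used=2 → run B
t=9: queue=[A,F,D,B] q_used=0 → run A
t=10: queue=[F,D,B] q_used=0 → run F
t=11: queue=[F,D,B] q_used=1 → run F
t=12: queue=[F,D,B] q_used=2 → run F
t=13: queue=[D,B,F] q_used=0 → run D
t=14: queue=[D,B,F] q_used=1 → run D
t=15: queue=[D,B,F] q_used=2 → run D
t=16: queue=[B,F] q_used=0 → run B
t=17: queue=[B,F] q_used=1 → run B
t=18: queue=[B,F] q_used=2 → run B
t=19: queue=[F] q_used=0 → run F
t=20: queue=[F] q_used=1 → run F
t=21: queue=[F] q_used=2 → run F
t=22: queue=[F] q_used=0 → run F
t=23: (idle)
t=24: (idle)
t=25: (idle)
t=26: (idle)

completion order = A, D, B, F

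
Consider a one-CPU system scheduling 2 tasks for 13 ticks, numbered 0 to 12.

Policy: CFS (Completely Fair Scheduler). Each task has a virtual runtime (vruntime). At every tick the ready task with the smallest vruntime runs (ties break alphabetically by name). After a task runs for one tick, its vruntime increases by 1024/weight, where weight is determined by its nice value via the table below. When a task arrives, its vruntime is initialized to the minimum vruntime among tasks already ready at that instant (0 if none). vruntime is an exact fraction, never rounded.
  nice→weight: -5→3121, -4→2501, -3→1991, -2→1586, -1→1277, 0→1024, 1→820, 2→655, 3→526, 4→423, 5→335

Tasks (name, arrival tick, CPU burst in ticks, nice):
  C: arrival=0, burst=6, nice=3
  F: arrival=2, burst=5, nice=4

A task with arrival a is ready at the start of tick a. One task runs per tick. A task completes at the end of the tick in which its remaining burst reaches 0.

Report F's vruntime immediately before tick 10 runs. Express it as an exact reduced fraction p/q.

t=0: vr[C=0] → run C
t=1: vr[C=512/263] → run C
t=2: vr[C=1024/263 F=1024/263] → run C
t=3: vr[C=1536/263 F=1024/263] → run F
t=4: vr[C=1536/263 F=702464/111249] → run C
t=5: vr[C=2048/263 F=702464/111249] → run F
t=6: vr[C=2048/263 F=971776/111249] → run C
t=7: vr[C=2560/263 F=971776/111249] → run F
t=8: vr[C=2560/263 F=413696/37083] → run C
t=9: vr[F=413696/37083] → run F
t=10: vr[F=1510400/111249] → run F
t=11: (idle)
t=12: (idle)

vruntime(F, start of tick 10) = 1510400/111249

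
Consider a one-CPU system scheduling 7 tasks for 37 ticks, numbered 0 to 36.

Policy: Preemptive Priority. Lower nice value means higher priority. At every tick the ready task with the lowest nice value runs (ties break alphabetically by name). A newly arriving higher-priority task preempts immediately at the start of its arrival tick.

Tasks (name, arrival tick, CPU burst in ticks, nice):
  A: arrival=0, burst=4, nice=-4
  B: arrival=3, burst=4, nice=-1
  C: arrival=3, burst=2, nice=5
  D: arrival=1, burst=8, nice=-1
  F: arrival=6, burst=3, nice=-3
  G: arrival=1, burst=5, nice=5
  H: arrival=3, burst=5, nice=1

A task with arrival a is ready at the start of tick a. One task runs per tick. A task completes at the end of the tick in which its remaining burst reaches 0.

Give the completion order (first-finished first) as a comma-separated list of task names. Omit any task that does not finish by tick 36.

t=0: ready={A} → run A
t=1: ready={A,D,G} → run A
t=2: ready={A,D,G} → run A
t=3: ready={A,B,C,D,G,H} → run A
t=4: ready={B,C,D,G,H} → run B
t=5: ready={B,C,D,G,H} → run B
t=6: ready={B,C,D,F,G,H} → run F
t=7: ready={B,C,D,F,G,H} → run F
t=8: ready={B,C,D,F,G,H} → run F
t=9: ready={B,C,D,G,H} → run B
t=10: ready={B,C,D,G,H} → run B
t=11: ready={C,D,G,H} → run D
t=12: ready={C,D,G,H} → run D
t=13: ready={C,D,G,H} → run D
t=14: ready={C,D,G,H} → run D
t=15: ready={C,D,G,H} → run D
t=16: ready={C,D,G,H} → run D
t=17: ready={C,D,G,H} → run D
t=18: ready={C,D,G,H} → run D
t=19: ready={C,G,H} → run H
t=20: ready={C,G,H} → run H
t=21: ready={C,G,H} → run H
t=22: ready={C,G,H} → run H
t=23: ready={C,G,H} → run H
t=24: ready={C,G} → run C
t=25: ready={C,G} → run C
t=26: ready={G} → run G
t=27: ready={G} → run G
t=28: ready={G} → run G
t=29: ready={G} → run G
t=30: ready={G} → run G
t=31: (idle)
t=32: (idle)
t=33: (idle)
t=34: (idle)
t=35: (idle)
t=36: (idle)

completion order = A, F, B, D, H, C, G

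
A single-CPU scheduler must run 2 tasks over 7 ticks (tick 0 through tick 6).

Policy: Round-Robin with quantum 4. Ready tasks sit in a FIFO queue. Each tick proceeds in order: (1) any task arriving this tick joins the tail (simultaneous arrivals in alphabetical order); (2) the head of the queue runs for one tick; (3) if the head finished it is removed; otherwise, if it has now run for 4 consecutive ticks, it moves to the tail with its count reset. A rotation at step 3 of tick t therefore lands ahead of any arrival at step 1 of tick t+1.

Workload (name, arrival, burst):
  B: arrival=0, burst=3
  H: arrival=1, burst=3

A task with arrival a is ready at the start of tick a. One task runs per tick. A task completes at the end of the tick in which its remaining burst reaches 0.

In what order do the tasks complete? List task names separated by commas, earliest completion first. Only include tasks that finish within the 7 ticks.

completion order = B, H

t=0: queue=[B] q_used=0 → run B
t=1: queue=[B,H] q_used=1 → run B
t=2: queue=[B,H] q_used=2 → run B
t=3: queue=[H] q_used=0 → run H
t=4: queue=[H] q_used=1 → run H
t=5: queue=[H] q_used=2 → run H
t=6: (idle)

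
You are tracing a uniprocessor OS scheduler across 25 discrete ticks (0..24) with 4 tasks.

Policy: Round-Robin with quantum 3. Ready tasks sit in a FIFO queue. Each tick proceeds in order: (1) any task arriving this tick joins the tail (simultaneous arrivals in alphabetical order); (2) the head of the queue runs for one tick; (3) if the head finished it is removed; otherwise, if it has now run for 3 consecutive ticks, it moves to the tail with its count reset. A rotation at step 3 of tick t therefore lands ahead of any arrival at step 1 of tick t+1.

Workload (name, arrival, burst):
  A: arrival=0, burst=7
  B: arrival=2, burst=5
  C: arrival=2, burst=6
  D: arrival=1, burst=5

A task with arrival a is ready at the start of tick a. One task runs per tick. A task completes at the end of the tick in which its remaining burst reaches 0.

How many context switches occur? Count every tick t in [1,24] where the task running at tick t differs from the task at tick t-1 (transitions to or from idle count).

t=0: queue=[A] q_used=0 → run A
t=1: queue=[A,D] q_used=1 → run A
t=2: queue=[A,D,B,C] q_used=2 → run A
t=3: queue=[D,B,C,A] q_used=0 → run D
t=4: queue=[D,B,C,A] q_used=1 → run D
t=5: queue=[D,B,C,A] q_used=2 → run D
t=6: queue=[B,C,A,D] q_used=0 → run B
t=7: queue=[B,C,A,D] q_used=1 → run B
t=8: queue=[B,C,A,D] q_used=2 → run B
t=9: queue=[C,A,D,B] q_used=0 → run C
t=10: queue=[C,A,D,B] q_used=1 → run C
t=11: queue=[C,A,D,B] q_used=2 → run C
t=12: queue=[A,D,B,C] q_used=0 → run A
t=13: queue=[A,D,B,C] q_used=1 → run A
t=14: queue=[A,D,B,C] q_used=2 → run A
t=15: queue=[D,B,C,A] q_used=0 → run D
t=16: queue=[D,B,C,A] q_used=1 → run D
t=17: queue=[B,C,A] q_used=0 → run B
t=18: queue=[B,C,A] q_used=1 → run B
t=19: queue=[C,A] q_used=0 → run C
t=20: queue=[C,A] q_used=1 → run C
t=21: queue=[C,A] q_used=2 → run C
t=22: queue=[A] q_used=0 → run A
t=23: (idle)
t=24: (idle)

context switches = 9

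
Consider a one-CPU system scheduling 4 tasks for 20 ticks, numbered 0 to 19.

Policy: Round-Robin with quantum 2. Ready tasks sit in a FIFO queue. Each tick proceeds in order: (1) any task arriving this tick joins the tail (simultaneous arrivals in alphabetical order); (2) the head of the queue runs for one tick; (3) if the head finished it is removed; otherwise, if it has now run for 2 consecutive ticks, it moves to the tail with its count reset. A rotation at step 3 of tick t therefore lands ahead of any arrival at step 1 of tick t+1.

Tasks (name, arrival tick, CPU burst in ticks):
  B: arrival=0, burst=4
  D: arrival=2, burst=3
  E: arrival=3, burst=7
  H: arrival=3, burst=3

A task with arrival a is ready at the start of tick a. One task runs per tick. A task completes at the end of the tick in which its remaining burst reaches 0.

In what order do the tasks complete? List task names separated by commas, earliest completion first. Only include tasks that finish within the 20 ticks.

t=0: queue=[B] q_used=0 → run B
t=1: queue=[B] q_used=1 → run B
t=2: queue=[B,D] q_used=0 → run B
t=3: queue=[B,D,E,H] q_used=1 → run B
t=4: queue=[D,E,H] q_used=0 → run D
t=5: queue=[D,E,H] q_used=1 → run D
t=6: queue=[E,H,D] q_used=0 → run E
t=7: queue=[E,H,D] q_used=1 → run E
t=8: queue=[H,D,E] q_used=0 → run H
t=9: queue=[H,D,E] q_used=1 → run H
t=10: queue=[D,E,H] q_used=0 → run D
t=11: queue=[E,H] q_used=0 → run E
t=12: queue=[E,H] q_used=1 → run E
t=13: queue=[H,E] q_used=0 → run H
t=14: queue=[E] q_used=0 → run E
t=15: queue=[E] q_used=1 → run E
t=16: queue=[E] q_used=0 → run E
t=17: (idle)
t=18: (idle)
t=19: (idle)

completion order = B, D, H, E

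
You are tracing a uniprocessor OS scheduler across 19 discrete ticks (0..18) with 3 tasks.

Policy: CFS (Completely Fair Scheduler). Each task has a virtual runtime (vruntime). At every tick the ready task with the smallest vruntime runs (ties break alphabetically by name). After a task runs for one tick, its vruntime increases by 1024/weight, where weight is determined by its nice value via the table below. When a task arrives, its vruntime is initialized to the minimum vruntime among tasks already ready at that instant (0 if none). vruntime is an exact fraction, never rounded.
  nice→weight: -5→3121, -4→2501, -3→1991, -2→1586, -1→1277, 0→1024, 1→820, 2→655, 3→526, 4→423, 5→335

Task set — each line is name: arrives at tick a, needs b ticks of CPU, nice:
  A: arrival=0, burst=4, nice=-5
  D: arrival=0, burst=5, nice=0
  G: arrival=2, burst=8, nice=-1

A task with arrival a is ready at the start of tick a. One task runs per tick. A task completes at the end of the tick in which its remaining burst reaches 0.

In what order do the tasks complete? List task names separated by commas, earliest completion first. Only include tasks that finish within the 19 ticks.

t=0: vr[A=0 D=0] → run A
t=1: vr[A=1024/3121 D=0] → run D
t=2: vr[A=1024/3121 D=1 G=1024/3121] → run A
t=3: vr[A=2048/3121 D=1 G=1024/3121] → run G
t=4: vr[A=2048/3121 D=1 G=4503552/3985517] → run A
t=5: vr[A=3072/3121 D=1 G=4503552/3985517] → run A
t=6: vr[D=1 G=4503552/3985517] → run D
t=7: vr[D=2 G=4503552/3985517] → run G
t=8: vr[D=2 G=7699456/3985517] → run G
t=9: vr[D=2 G=10895360/3985517] → run D
t=10: vr[D=3 G=10895360/3985517] → run G
t=11: vr[D=3 G=14091264/3985517] → run D
t=12: vr[D=4 G=14091264/3985517] → run G
t=13: vr[D=4 G=17287168/3985517] → run D
t=14: vr[G=17287168/3985517] → run G
t=15: vr[G=20483072/3985517] → run G
t=16: vr[G=23678976/3985517] → run G
t=17: (idle)
t=18: (idle)

completion order = A, D, G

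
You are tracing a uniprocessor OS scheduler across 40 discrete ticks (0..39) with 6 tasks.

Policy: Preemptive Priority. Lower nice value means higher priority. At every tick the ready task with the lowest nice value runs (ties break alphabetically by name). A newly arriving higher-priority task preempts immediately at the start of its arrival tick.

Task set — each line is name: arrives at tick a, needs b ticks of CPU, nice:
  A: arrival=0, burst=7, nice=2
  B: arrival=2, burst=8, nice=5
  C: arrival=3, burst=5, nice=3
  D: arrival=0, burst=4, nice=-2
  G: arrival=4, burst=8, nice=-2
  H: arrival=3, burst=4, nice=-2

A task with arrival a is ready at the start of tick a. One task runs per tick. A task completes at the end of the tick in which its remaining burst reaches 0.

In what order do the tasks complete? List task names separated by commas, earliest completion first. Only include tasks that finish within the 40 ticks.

completion order = D, G, H, A, C, B

t=0: ready={A,D} → run D
t=1: ready={A,D} → run D
t=2: ready={A,B,D} → run D
t=3: ready={A,B,C,D,H} → run D
t=4: ready={A,B,C,G,H} → run G
t=5: ready={A,B,C,G,H} → run G
t=6: ready={A,B,C,G,H} → run G
t=7: ready={A,B,C,G,H} → run G
t=8: ready={A,B,C,G,H} → run G
t=9: ready={A,B,C,G,H} → run G
t=10: ready={A,B,C,G,H} → run G
t=11: ready={A,B,C,G,H} → run G
t=12: ready={A,B,C,H} → run H
t=13: ready={A,B,C,H} → run H
t=14: ready={A,B,C,H} → run H
t=15: ready={A,B,C,H} → run H
t=16: ready={A,B,C} → run A
t=17: ready={A,B,C} → run A
t=18: ready={A,B,C} → run A
t=19: ready={A,B,C} → run A
t=20: ready={A,B,C} → run A
t=21: ready={A,B,C} → run A
t=22: ready={A,B,C} → run A
t=23: ready={B,C} → run C
t=24: ready={B,C} → run C
t=25: ready={B,C} → run C
t=26: ready={B,C} → run C
t=27: ready={B,C} → run C
t=28: ready={B} → run B
t=29: ready={B} → run B
t=30: ready={B} → run B
t=31: ready={B} → run B
t=32: ready={B} → run B
t=33: ready={B} → run B
t=34: ready={B} → run B
t=35: ready={B} → run B
t=36: (idle)
t=37: (idle)
t=38: (idle)
t=39: (idle)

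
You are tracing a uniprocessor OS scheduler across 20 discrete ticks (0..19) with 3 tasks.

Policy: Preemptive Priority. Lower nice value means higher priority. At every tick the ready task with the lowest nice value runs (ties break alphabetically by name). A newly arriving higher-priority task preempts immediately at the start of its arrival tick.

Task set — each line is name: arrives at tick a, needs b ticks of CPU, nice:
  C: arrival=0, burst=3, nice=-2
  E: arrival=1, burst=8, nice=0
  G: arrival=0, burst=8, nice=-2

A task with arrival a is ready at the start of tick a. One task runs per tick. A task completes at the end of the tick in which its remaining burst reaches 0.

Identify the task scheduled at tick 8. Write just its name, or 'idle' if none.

t=0: ready={C,G} → run C
t=1: ready={C,E,G} → run C
t=2: ready={C,E,G} → run C
t=3: ready={E,G} → run G
t=4: ready={E,G} → run G
t=5: ready={E,G} → run G
t=6: ready={E,G} → run G
t=7: ready={E,G} → run G
t=8: ready={E,G} → run G
t=9: ready={E,G} → run G
t=10: ready={E,G} → run G
t=11: ready={E} → run E
t=12: ready={E} → run E
t=13: ready={E} → run E
t=14: ready={E} → run E
t=15: ready={E} → run E
t=16: ready={E} → run E
t=17: ready={E} → run E
t=18: ready={E} → run E
t=19: (idle)

running at tick 8 = G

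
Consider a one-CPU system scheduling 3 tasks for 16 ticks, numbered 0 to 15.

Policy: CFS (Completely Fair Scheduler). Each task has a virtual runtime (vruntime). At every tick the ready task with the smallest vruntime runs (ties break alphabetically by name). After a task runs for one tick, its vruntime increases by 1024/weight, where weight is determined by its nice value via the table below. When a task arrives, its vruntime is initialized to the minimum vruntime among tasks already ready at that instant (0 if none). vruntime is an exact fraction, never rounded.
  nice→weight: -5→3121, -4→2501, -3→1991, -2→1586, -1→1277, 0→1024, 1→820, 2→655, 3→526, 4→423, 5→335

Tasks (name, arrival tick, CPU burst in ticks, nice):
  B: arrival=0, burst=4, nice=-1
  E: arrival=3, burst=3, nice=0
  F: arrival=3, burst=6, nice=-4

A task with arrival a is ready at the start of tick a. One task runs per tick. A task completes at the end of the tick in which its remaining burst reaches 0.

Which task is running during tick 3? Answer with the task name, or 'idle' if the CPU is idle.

t=0: vr[B=0] → run B
t=1: vr[B=1024/1277] → run B
t=2: vr[B=2048/1277] → run B
t=3: vr[B=3072/1277 E=3072/1277 F=3072/1277] → run B
t=4: vr[E=3072/1277 F=3072/1277] → run E
t=5: vr[E=4349/1277 F=3072/1277] → run F
t=6: vr[E=4349/1277 F=8990720/3193777] → run F
t=7: vr[E=4349/1277 F=10298368/3193777] → run F
t=8: vr[E=4349/1277 F=11606016/3193777] → run E
t=9: vr[E=5626/1277 F=11606016/3193777] → run F
t=10: vr[E=5626/1277 F=12913664/3193777] → run F
t=11: vr[E=5626/1277 F=14221312/3193777] → run E
t=12: vr[F=14221312/3193777] → run F
t=13: (idle)
t=14: (idle)
t=15: (idle)

running at tick 3 = B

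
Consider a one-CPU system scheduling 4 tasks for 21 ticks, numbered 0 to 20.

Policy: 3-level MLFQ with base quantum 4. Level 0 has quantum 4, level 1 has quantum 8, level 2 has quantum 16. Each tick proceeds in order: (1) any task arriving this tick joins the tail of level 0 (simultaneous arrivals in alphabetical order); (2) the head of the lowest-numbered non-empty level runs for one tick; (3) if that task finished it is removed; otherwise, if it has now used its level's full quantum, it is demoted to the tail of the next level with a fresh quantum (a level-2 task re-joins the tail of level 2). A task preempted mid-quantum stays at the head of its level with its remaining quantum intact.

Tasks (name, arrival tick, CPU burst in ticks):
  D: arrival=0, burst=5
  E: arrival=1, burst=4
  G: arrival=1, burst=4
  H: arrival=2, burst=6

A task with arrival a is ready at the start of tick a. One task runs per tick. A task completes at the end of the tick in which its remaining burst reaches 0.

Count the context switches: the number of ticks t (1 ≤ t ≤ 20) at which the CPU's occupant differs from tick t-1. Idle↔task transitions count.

context switches = 6

t=0: L0/L1/L2 = D/-/- → run D
t=1: L0/L1/L2 = DEG/-/- → run D
t=2: L0/L1/L2 = DEGH/-/- → run D
t=3: L0/L1/L2 = DEGH/-/- → run D
t=4: L0/L1/L2 = EGH/D/- → run E
t=5: L0/L1/L2 = EGH/D/- → run E
t=6: L0/L1/L2 = EGH/D/- → run E
t=7: L0/L1/L2 = EGH/D/- → run E
t=8: L0/L1/L2 = GH/D/- → run G
t=9: L0/L1/L2 = GH/D/- → run G
t=10: L0/L1/L2 = GH/D/- → run G
t=11: L0/L1/L2 = GH/D/- → run G
t=12: L0/L1/L2 = H/D/- → run H
t=13: L0/L1/L2 = H/D/- → run H
t=14: L0/L1/L2 = H/D/- → run H
t=15: L0/L1/L2 = H/D/- → run H
t=16: L0/L1/L2 = -/DH/- → run D
t=17: L0/L1/L2 = -/H/- → run H
t=18: L0/L1/L2 = -/H/- → run H
t=19: (idle)
t=20: (idle)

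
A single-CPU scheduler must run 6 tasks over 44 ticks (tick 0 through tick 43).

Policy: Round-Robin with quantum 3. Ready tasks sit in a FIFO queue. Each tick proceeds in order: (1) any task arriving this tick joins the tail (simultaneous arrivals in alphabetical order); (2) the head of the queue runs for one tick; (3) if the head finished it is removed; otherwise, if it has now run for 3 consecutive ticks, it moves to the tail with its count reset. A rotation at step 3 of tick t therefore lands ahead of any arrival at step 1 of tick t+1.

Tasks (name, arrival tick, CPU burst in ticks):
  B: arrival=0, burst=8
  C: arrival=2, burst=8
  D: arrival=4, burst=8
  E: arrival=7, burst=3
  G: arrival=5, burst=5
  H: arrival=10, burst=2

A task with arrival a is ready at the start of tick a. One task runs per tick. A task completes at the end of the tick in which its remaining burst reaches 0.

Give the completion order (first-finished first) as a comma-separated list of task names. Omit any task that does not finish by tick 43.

completion order = E, B, H, G, C, D

t=0: queue=[B] q_used=0 → run B
t=1: queue=[B] q_used=1 → run B
t=2: queue=[B,C] q_used=2 → run B
t=3: queue=[C,B] q_used=0 → run C
t=4: queue=[C,B,D] q_used=1 → run C
t=5: queue=[C,B,D,G] q_used=2 → run C
t=6: queue=[B,D,G,C] q_used=0 → run B
t=7: queue=[B,D,G,C,E] q_used=1 → run B
t=8: queue=[B,D,G,C,E] q_used=2 → run B
t=9: queue=[D,G,C,E,B] q_used=0 → run D
t=10: queue=[D,G,C,E,B,H] q_used=1 → run D
t=11: queue=[D,G,C,E,B,H] q_used=2 → run D
t=12: queue=[G,C,E,B,H,D] q_used=0 → run G
t=13: queue=[G,C,E,B,H,D] q_used=1 → run G
t=14: queue=[G,C,E,B,H,D] q_used=2 → run G
t=15: queue=[C,E,B,H,D,G] q_used=0 → run C
t=16: queue=[C,E,B,H,D,G] q_used=1 → run C
t=17: queue=[C,E,B,H,D,G] q_used=2 → run C
t=18: queue=[E,B,H,D,G,C] q_used=0 → run E
t=19: queue=[E,B,H,D,G,C] q_used=1 → run E
t=20: queue=[E,B,H,D,G,C] q_used=2 → run E
t=21: queue=[B,H,D,G,C] q_used=0 → run B
t=22: queue=[B,H,D,G,C] q_used=1 → run B
t=23: queue=[H,D,G,C] q_used=0 → run H
t=24: queue=[H,D,G,C] q_used=1 → run H
t=25: queue=[D,G,C] q_used=0 → run D
t=26: queue=[D,G,C] q_used=1 → run D
t=27: queue=[D,G,C] q_used=2 → run D
t=28: queue=[G,C,D] q_used=0 → run G
t=29: queue=[G,C,D] q_used=1 → run G
t=30: queue=[C,D] q_used=0 → run C
t=31: queue=[C,D] q_used=1 → run C
t=32: queue=[D] q_used=0 → run D
t=33: queue=[D] q_used=1 → run D
t=34: (idle)
t=35: (idle)
t=36: (idle)
t=37: (idle)
t=38: (idle)
t=39: (idle)
t=40: (idle)
t=41: (idle)
t=42: (idle)
t=43: (idle)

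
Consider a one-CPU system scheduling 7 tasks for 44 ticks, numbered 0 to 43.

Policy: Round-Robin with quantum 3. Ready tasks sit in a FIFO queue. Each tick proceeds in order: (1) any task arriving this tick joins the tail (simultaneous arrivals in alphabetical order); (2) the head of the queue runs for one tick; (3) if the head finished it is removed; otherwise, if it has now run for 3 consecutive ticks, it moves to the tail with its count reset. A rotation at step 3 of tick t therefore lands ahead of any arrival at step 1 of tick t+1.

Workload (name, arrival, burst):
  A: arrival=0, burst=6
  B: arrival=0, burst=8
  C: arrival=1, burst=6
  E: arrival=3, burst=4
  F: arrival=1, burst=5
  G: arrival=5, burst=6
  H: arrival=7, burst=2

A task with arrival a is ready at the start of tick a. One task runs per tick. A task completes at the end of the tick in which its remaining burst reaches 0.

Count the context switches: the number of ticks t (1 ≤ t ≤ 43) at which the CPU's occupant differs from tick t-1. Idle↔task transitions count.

t=0: queue=[A,B] q_used=0 → run A
t=1: queue=[A,B,C,F] q_used=1 → run A
t=2: queue=[A,B,C,F] q_used=2 → run A
t=3: queue=[B,C,F,A,E] q_used=0 → run B
t=4: queue=[B,C,F,A,E] q_used=1 → run B
t=5: queue=[B,C,F,A,E,G] q_used=2 → run B
t=6: queue=[C,F,A,E,G,B] q_used=0 → run C
t=7: queue=[C,F,A,E,G,B,H] q_used=1 → run C
t=8: queue=[C,F,A,E,G,B,H] q_used=2 → run C
t=9: queue=[F,A,E,G,B,H,C] q_used=0 → run F
t=10: queue=[F,A,E,G,B,H,C] q_used=1 → run F
t=11: queue=[F,A,E,G,B,H,C] q_used=2 → run F
t=12: queue=[A,E,G,B,H,C,F] q_used=0 → run A
t=13: queue=[A,E,G,B,H,C,F] q_used=1 → run A
t=14: queue=[A,E,G,B,H,C,F] q_used=2 → run A
t=15: queue=[E,G,B,H,C,F] q_used=0 → run E
t=16: queue=[E,G,B,H,C,F] q_used=1 → run E
t=17: queue=[E,G,B,H,C,F] q_used=2 → run E
t=18: queue=[G,B,H,C,F,E] q_used=0 → run G
t=19: queue=[G,B,H,C,F,E] q_used=1 → run G
t=20: queue=[G,B,H,C,F,E] q_used=2 → run G
t=21: queue=[B,H,C,F,E,G] q_used=0 → run B
t=22: queue=[B,H,C,F,E,G] q_used=1 → run B
t=23: queue=[B,H,C,F,E,G] q_used=2 → run B
t=24: queue=[H,C,F,E,G,B] q_used=0 → run H
t=25: queue=[H,C,F,E,G,B] q_used=1 → run H
t=26: queue=[C,F,E,G,B] q_used=0 → run C
t=27: queue=[C,F,E,G,B] q_used=1 → run C
t=28: queue=[C,F,E,G,B] q_used=2 → run C
t=29: queue=[F,E,G,B] q_used=0 → run F
t=30: queue=[F,E,G,B] q_used=1 → run F
t=31: queue=[E,G,B] q_used=0 → run E
t=32: queue=[G,B] q_used=0 → run G
t=33: queue=[G,B] q_used=1 → run G
t=34: queue=[G,B] q_used=2 → run G
t=35: queue=[B] q_used=0 → run B
t=36: queue=[B] q_used=1 → run B
t=37: (idle)
t=38: (idle)
t=39: (idle)
t=40: (idle)
t=41: (idle)
t=42: (idle)
t=43: (idle)

context switches = 14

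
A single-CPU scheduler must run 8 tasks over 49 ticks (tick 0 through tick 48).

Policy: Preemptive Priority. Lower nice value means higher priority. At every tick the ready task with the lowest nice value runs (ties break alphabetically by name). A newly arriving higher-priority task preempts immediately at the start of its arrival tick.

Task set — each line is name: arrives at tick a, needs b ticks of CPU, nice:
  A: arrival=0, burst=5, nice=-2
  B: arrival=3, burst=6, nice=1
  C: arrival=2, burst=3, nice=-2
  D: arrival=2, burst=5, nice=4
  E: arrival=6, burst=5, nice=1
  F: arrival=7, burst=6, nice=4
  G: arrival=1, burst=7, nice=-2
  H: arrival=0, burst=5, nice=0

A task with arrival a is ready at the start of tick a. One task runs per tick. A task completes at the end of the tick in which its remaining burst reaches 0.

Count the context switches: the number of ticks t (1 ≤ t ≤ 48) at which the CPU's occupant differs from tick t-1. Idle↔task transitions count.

context switches = 8

t=0: ready={A,H} → run A
t=1: ready={A,G,H} → run A
t=2: ready={A,C,D,G,H} → run A
t=3: ready={A,B,C,D,G,H} → run A
t=4: ready={A,B,C,D,G,H} → run A
t=5: ready={B,C,D,G,H} → run C
t=6: ready={B,C,D,E,G,H} → run C
t=7: ready={B,C,D,E,F,G,H} → run C
t=8: ready={B,D,E,F,G,H} → run G
t=9: ready={B,D,E,F,G,H} → run G
t=10: ready={B,D,E,F,G,H} → run G
t=11: ready={B,D,E,F,G,H} → run G
t=12: ready={B,D,E,F,G,H} → run G
t=13: ready={B,D,E,F,G,H} → run G
t=14: ready={B,D,E,F,G,H} → run G
t=15: ready={B,D,E,F,H} → run H
t=16: ready={B,D,E,F,H} → run H
t=17: ready={B,D,E,F,H} → run H
t=18: ready={B,D,E,F,H} → run H
t=19: ready={B,D,E,F,H} → run H
t=20: ready={B,D,E,F} → run B
t=21: ready={B,D,E,F} → run B
t=22: ready={B,D,E,F} → run B
t=23: ready={B,D,E,F} → run B
t=24: ready={B,D,E,F} → run B
t=25: ready={B,D,E,F} → run B
t=26: ready={D,E,F} → run E
t=27: ready={D,E,F} → run E
t=28: ready={D,E,F} → run E
t=29: ready={D,E,F} → run E
t=30: ready={D,E,F} → run E
t=31: ready={D,F} → run D
t=32: ready={D,F} → run D
t=33: ready={D,F} → run D
t=34: ready={D,F} → run D
t=35: ready={D,F} → run D
t=36: ready={F} → run F
t=37: ready={F} → run F
t=38: ready={F} → run F
t=39: ready={F} → run F
t=40: ready={F} → run F
t=41: ready={F} → run F
t=42: (idle)
t=43: (idle)
t=44: (idle)
t=45: (idle)
t=46: (idle)
t=47: (idle)
t=48: (idle)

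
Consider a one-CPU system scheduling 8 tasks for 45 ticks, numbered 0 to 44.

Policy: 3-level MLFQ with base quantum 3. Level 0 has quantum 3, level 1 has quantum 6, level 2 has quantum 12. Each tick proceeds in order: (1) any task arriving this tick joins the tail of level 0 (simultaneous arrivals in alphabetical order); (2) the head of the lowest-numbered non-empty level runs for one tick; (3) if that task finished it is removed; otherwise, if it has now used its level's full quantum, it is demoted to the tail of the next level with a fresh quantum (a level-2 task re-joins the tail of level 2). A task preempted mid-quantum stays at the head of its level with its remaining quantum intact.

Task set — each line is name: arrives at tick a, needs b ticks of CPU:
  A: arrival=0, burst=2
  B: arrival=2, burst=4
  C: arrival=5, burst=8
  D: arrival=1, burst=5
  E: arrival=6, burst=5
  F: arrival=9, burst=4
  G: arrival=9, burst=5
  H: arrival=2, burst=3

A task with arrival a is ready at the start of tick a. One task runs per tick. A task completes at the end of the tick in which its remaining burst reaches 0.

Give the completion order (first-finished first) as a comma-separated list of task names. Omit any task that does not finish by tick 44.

completion order = A, H, D, B, C, E, F, G

t=0: L0/L1/L2 = A/-/- → run A
t=1: L0/L1/L2 = AD/-/- → run A
t=2: L0/L1/L2 = DBH/-/- → run D
t=3: L0/L1/L2 = DBH/-/- → run D
t=4: L0/L1/L2 = DBH/-/- → run D
t=5: L0/L1/L2 = BHC/D/- → run B
t=6: L0/L1/L2 = BHCE/D/- → run B
t=7: L0/L1/L2 = BHCE/D/- → run B
t=8: L0/L1/L2 = HCE/DB/- → run H
t=9: L0/L1/L2 = HCEFG/DB/- → run H
t=10: L0/L1/L2 = HCEFG/DB/- → run H
t=11: L0/L1/L2 = CEFG/DB/- → run C
t=12: L0/L1/L2 = CEFG/DB/- → run C
t=13: L0/L1/L2 = CEFG/DB/- → run C
t=14: L0/L1/L2 = EFG/DBC/- → run E
t=15: L0/L1/L2 = EFG/DBC/- → run E
t=16: L0/L1/L2 = EFG/DBC/- → run E
t=17: L0/L1/L2 = FG/DBCE/- → run F
t=18: L0/L1/L2 = FG/DBCE/- → run F
t=19: L0/L1/L2 = FG/DBCE/- → run F
t=20: L0/L1/L2 = G/DBCEF/- → run G
t=21: L0/L1/L2 = G/DBCEF/- → run G
t=22: L0/L1/L2 = G/DBCEF/- → run G
t=23: L0/L1/L2 = -/DBCEFG/- → run D
t=24: L0/L1/L2 = -/DBCEFG/- → run D
t=25: L0/L1/L2 = -/BCEFG/- → run B
t=26: L0/L1/L2 = -/CEFG/- → run C
t=27: L0/L1/L2 = -/CEFG/- → run C
t=28: L0/L1/L2 = -/CEFG/- → run C
t=29: L0/L1/L2 = -/CEFG/- → run C
t=30: L0/L1/L2 = -/CEFG/- → run C
t=31: L0/L1/L2 = -/EFG/- → run E
t=32: L0/L1/L2 = -/EFG/- → run E
t=33: L0/L1/L2 = -/FG/- → run F
t=34: L0/L1/L2 = -/G/- → run G
t=35: L0/L1/L2 = -/G/- → run G
t=36: (idle)
t=37: (idle)
t=38: (idle)
t=39: (idle)
t=40: (idle)
t=41: (idle)
t=42: (idle)
t=43: (idle)
t=44: (idle)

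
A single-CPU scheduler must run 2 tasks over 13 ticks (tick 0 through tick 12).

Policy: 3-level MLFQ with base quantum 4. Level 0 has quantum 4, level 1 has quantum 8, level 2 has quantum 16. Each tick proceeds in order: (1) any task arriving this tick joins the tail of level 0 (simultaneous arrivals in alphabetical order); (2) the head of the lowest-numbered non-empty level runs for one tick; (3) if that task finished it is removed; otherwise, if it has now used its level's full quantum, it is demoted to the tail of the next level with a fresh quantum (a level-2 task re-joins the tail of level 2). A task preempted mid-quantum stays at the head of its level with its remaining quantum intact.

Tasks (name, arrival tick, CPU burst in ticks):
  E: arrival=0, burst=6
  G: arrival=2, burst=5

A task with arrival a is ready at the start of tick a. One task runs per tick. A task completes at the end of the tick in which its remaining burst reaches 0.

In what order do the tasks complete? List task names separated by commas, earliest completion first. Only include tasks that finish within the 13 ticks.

t=0: L0/L1/L2 = E/-/- → run E
t=1: L0/L1/L2 = E/-/- → run E
t=2: L0/L1/L2 = EG/-/- → run E
t=3: L0/L1/L2 = EG/-/- → run E
t=4: L0/L1/L2 = G/E/- → run G
t=5: L0/L1/L2 = G/E/- → run G
t=6: L0/L1/L2 = G/E/- → run G
t=7: L0/L1/L2 = G/E/- → run G
t=8: L0/L1/L2 = -/EG/- → run E
t=9: L0/L1/L2 = -/EG/- → run E
t=10: L0/L1/L2 = -/G/- → run G
t=11: (idle)
t=12: (idle)

completion order = E, G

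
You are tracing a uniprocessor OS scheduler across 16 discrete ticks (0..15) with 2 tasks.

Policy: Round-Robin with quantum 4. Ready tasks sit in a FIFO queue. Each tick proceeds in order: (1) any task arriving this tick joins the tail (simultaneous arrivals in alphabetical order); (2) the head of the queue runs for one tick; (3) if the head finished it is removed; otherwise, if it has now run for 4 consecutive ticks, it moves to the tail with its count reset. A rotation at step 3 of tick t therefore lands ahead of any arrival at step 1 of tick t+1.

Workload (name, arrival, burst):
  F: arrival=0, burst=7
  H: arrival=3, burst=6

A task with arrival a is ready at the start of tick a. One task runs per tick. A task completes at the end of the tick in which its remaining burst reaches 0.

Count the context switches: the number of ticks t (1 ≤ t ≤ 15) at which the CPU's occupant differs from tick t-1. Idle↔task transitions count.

t=0: queue=[F] q_used=0 → run F
t=1: queue=[F] q_used=1 → run F
t=2: queue=[F] q_used=2 → run F
t=3: queue=[F,H] q_used=3 → run F
t=4: queue=[H,F] q_used=0 → run H
t=5: queue=[H,F] q_used=1 → run H
t=6: queue=[H,F] q_used=2 → run H
t=7: queue=[H,F] q_used=3 → run H
t=8: queue=[F,H] q_used=0 → run F
t=9: queue=[F,H] q_used=1 → run F
t=10: queue=[F,H] q_used=2 → run F
t=11: queue=[H] q_used=0 → run H
t=12: queue=[H] q_used=1 → run H
t=13: (idle)
t=14: (idle)
t=15: (idle)

context switches = 4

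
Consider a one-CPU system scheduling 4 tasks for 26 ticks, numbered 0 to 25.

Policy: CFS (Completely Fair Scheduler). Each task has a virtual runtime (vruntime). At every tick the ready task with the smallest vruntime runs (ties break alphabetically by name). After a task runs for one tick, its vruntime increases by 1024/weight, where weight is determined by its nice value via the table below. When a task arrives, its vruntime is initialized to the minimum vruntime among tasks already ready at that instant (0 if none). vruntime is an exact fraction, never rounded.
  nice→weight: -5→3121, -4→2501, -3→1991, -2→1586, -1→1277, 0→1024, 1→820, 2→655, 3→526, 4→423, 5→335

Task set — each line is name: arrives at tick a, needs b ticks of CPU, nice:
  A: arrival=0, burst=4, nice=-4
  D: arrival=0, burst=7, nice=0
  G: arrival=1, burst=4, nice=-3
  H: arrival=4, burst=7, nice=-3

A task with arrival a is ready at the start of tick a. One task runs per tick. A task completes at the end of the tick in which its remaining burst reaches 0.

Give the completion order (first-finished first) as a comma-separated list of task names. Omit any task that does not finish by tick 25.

t=0: vr[A=0 D=0] → run A
t=1: vr[A=1024/2501 D=0 G=0] → run D
t=2: vr[A=1024/2501 D=1 G=0] → run G
t=3: vr[A=1024/2501 D=1 G=1024/1991] → run A
t=4: vr[A=2048/2501 D=1 G=1024/1991 H=1024/1991] → run G
t=5: vr[A=2048/2501 D=1 G=2048/1991 H=1024/1991] → run H
t=6: vr[A=2048/2501 D=1 G=2048/1991 H=2048/1991] → run A
t=7: vr[A=3072/2501 D=1 G=2048/1991 H=2048/1991] → run D
t=8: vr[A=3072/2501 D=2 G=2048/1991 H=2048/1991] → run G
t=9: vr[A=3072/2501 D=2 G=3072/1991 H=2048/1991] → run H
t=10: vr[A=3072/2501 D=2 G=3072/1991 H=3072/1991] → run A
t=11: vr[D=2 G=3072/1991 H=3072/1991] → run G
t=12: vr[D=2 H=3072/1991] → run H
t=13: vr[D=2 H=4096/1991] → run D
t=14: vr[D=3 H=4096/1991] → run H
t=15: vr[D=3 H=5120/1991] → run H
t=16: vr[D=3 H=6144/1991] → run D
t=17: vr[D=4 H=6144/1991] → run H
t=18: vr[D=4 H=7168/1991] → run H
t=19: vr[D=4] → run D
t=20: vr[D=5] → run D
t=21: vr[D=6] → run D
t=22: (idle)
t=23: (idle)
t=24: (idle)
t=25: (idle)

completion order = A, G, H, D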